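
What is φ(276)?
88

276 = 2^2 × 3 × 23
φ(n) = n × ∏(1 - 1/p) for each prime p dividing n
φ(276) = 276 × (1 - 1/2) × (1 - 1/3) × (1 - 1/23) = 88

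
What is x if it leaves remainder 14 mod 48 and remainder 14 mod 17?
14

Using Chinese Remainder Theorem:
M = 48 × 17 = 816
M1 = 17, M2 = 48
y1 = 17^(-1) mod 48 = 17
y2 = 48^(-1) mod 17 = 11
x = (14×17×17 + 14×48×11) mod 816 = 14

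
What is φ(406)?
168

406 = 2 × 7 × 29
φ(n) = n × ∏(1 - 1/p) for each prime p dividing n
φ(406) = 406 × (1 - 1/2) × (1 - 1/7) × (1 - 1/29) = 168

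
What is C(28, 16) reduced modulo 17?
0

Using Lucas' theorem:
Write n=28 and k=16 in base 17:
n in base 17: [1, 11]
k in base 17: [0, 16]
C(28,16) mod 17 = ∏ C(n_i, k_i) mod 17
Digit binomials (mod 17): C(1,0) = 1; C(11,16) = 0 (k_i > n_i)
Product: 1 × 0 = 0 ≡ 0 (mod 17)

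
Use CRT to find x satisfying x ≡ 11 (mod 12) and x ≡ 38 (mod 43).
167

Using Chinese Remainder Theorem:
M = 12 × 43 = 516
M1 = 43, M2 = 12
y1 = 43^(-1) mod 12 = 7
y2 = 12^(-1) mod 43 = 18
x = (11×43×7 + 38×12×18) mod 516 = 167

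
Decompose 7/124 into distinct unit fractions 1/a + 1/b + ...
1/18 + 1/1116

Greedy algorithm:
7/124: ceiling(124/7) = 18, use 1/18
1/1116: ceiling(1116/1) = 1116, use 1/1116
Result: 7/124 = 1/18 + 1/1116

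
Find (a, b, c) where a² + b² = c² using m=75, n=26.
(4949, 3900, 6301)

Euclid's formula: a = m² - n², b = 2mn, c = m² + n²
m = 75, n = 26
a = 75² - 26² = 5625 - 676 = 4949
b = 2 × 75 × 26 = 3900
c = 75² + 26² = 5625 + 676 = 6301
Verification: 4949² + 3900² = 24492601 + 15210000 = 39702601 = 6301² ✓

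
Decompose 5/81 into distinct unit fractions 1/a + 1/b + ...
1/17 + 1/345 + 1/158355

Greedy algorithm:
5/81: ceiling(81/5) = 17, use 1/17
4/1377: ceiling(1377/4) = 345, use 1/345
1/158355: ceiling(158355/1) = 158355, use 1/158355
Result: 5/81 = 1/17 + 1/345 + 1/158355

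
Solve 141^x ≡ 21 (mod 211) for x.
196

Baby-step giant-step with step n = ⌈√211⌉ = 15.
Baby steps 141^j mod 211 (j:value) for j=0..14: 0:1, 1:141, 2:47, 3:86, 4:99, 5:33, 6:11, 7:74, 8:95, 9:102, 10:34, 11:152, 12:121, 13:181, 14:201.
Giant-step multiplier: 141^(-15) ≡ 141^(210-15) = 141^195 ≡ 63 (mod 211).
Giant steps γ_i = 21·63^i mod 211: γ_0=21, γ_1=57, γ_2=4, γ_3=41, γ_4=51, γ_5=48, γ_6=70, γ_7=190, γ_8=154, γ_9=207, γ_10=170, γ_11=160, γ_12=163, γ_13=141 (in table at j=1).
x = i·n + j = 13·15 + 1 = 196.
Check: 141^196 ≡ 21 (mod 211).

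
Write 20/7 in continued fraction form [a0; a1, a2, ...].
[2; 1, 6]

Euclidean algorithm steps:
20 = 2 × 7 + 6
7 = 1 × 6 + 1
6 = 6 × 1 + 0
Continued fraction: [2; 1, 6]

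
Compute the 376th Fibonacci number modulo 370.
367

Matrix identity: Q^n = [[F_(n+1), F_n], [F_n, F_(n-1)]] with Q = [[1,1],[1,0]].
n = 376 = 101111000₂. Square-and-multiply, entries mod 370:
Q^1 = [[1,1],[1,0]]
Q^2 = (Q^1)² = [[2,1],[1,1]]
Q^5 = (Q^2)²·Q = [[8,5],[5,3]]
Q^11 = (Q^5)²·Q = [[144,89],[89,55]]
Q^23 = (Q^11)²·Q = [[118,167],[167,321]]
Q^47 = (Q^23)²·Q = [[56,3],[3,53]]
Q^94 = (Q^47)² = [[185,327],[327,228]]
Q^188 = (Q^94)² = [[184,1],[1,183]]
Q^376 = (Q^188)² = [[187,367],[367,190]]
F_376 mod 370 = Q^376[0][1] = 367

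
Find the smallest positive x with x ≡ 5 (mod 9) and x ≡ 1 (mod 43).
302

Using Chinese Remainder Theorem:
M = 9 × 43 = 387
M1 = 43, M2 = 9
y1 = 43^(-1) mod 9 = 4
y2 = 9^(-1) mod 43 = 24
x = (5×43×4 + 1×9×24) mod 387 = 302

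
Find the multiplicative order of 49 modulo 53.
13

53 is prime, so ord(49) divides φ(53) = 52.
Divisors of 52: 1, 2, 4, 13, 26, 52.
Repeated squaring: 49^1 ≡ 49, 49^2 ≡ 16, 49^4 ≡ 44, 49^8 ≡ 28, 49^16 ≡ 42, 49^32 ≡ 15 (mod 53).
Test 49^d mod 53 for each divisor d in increasing order:
49^1 ≡ 49
49^2 ≡ 16
49^4 ≡ 44
49^13 = 49^8·49^4·49^1 ≡ 1  ← first divisor giving 1
The order is 13.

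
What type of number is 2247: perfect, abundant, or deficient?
deficient

Proper divisors of 2247: sum = 1 + 3 + 7 + 21 + 107 + 321 + 749 = 1209
Since 1209 < 2247, 2247 is deficient.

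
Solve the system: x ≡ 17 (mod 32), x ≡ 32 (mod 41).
401

Using Chinese Remainder Theorem:
M = 32 × 41 = 1312
M1 = 41, M2 = 32
y1 = 41^(-1) mod 32 = 25
y2 = 32^(-1) mod 41 = 9
x = (17×41×25 + 32×32×9) mod 1312 = 401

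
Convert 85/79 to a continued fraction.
[1; 13, 6]

Euclidean algorithm steps:
85 = 1 × 79 + 6
79 = 13 × 6 + 1
6 = 6 × 1 + 0
Continued fraction: [1; 13, 6]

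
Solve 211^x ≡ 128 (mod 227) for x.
143

Baby-step giant-step with step n = ⌈√227⌉ = 16.
Baby steps 211^j mod 227 (j:value) for j=0..15: 0:1, 1:211, 2:29, 3:217, 4:160, 5:164, 6:100, 7:216, 8:176, 9:135, 10:110, 11:56, 12:12, 13:35, 14:121, 15:107.
Giant-step multiplier: 211^(-16) ≡ 211^(226-16) = 211^210 ≡ 203 (mod 227).
Giant steps γ_i = 128·203^i mod 227: γ_0=128, γ_1=106, γ_2=180, γ_3=220, γ_4=168, γ_5=54, γ_6=66, γ_7=5, γ_8=107 (in table at j=15).
x = i·n + j = 8·16 + 15 = 143.
Check: 211^143 ≡ 128 (mod 227).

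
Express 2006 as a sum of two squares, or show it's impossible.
Not possible

Factorization: 2006 = 2 × 17 × 59
By Fermat: n is sum of two squares iff every prime p ≡ 3 (mod 4) appears to even power.
Prime(s) ≡ 3 (mod 4) with odd exponent: [(59, 1)]
Therefore 2006 cannot be expressed as a² + b².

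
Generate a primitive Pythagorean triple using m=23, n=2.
(525, 92, 533)

Euclid's formula: a = m² - n², b = 2mn, c = m² + n²
m = 23, n = 2
a = 23² - 2² = 529 - 4 = 525
b = 2 × 23 × 2 = 92
c = 23² + 2² = 529 + 4 = 533
Verification: 525² + 92² = 275625 + 8464 = 284089 = 533² ✓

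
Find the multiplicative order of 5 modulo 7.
6

7 is prime, so ord(5) divides φ(7) = 6.
Divisors of 6: 1, 2, 3, 6.
Repeated squaring: 5^1 ≡ 5, 5^2 ≡ 4, 5^4 ≡ 2 (mod 7).
Test 5^d mod 7 for each divisor d in increasing order:
5^1 ≡ 5
5^2 ≡ 4
5^3 = 5^2·5^1 ≡ 6
5^6 = 5^4·5^2 ≡ 1  ← first divisor giving 1
The order is 6.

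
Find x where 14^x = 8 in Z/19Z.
3

Baby-step giant-step with step n = ⌈√19⌉ = 5.
Baby steps 14^j mod 19 (j:value) for j=0..4: 0:1, 1:14, 2:6, 3:8, 4:17.
h = 8 is already in the table at j=3, so x = 3.
Check: 14^3 ≡ 8 (mod 19).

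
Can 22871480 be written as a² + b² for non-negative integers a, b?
Not possible

Factorization: 22871480 = 2^3 × 5 × 83^3
By Fermat: n is sum of two squares iff every prime p ≡ 3 (mod 4) appears to even power.
Prime(s) ≡ 3 (mod 4) with odd exponent: [(83, 3)]
Therefore 22871480 cannot be expressed as a² + b².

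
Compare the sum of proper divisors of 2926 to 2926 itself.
deficient

Proper divisors of 2926: sum = 1 + 2 + 7 + 11 + 14 + 19 + 22 + 38 + 77 + 133 + 154 + 209 + 266 + 418 + 1463 = 2834
Since 2834 < 2926, 2926 is deficient.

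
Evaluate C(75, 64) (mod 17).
0

Using Lucas' theorem:
Write n=75 and k=64 in base 17:
n in base 17: [4, 7]
k in base 17: [3, 13]
C(75,64) mod 17 = ∏ C(n_i, k_i) mod 17
Digit binomials (mod 17): C(4,3) = 4; C(7,13) = 0 (k_i > n_i)
Product: 4 × 0 = 0 ≡ 0 (mod 17)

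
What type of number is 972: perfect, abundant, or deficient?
abundant

Proper divisors of 972: sum = 1 + 2 + 3 + 4 + 6 + 9 + 12 + 18 + ... + 162 + 243 + 324 + 486 (17 divisors) = 1576
Since 1576 > 972, 972 is abundant.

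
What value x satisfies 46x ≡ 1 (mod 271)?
218

gcd(46, 271) = 1, so the inverse exists.
Extended Euclidean algorithm on (271, 46):
271 = 5 × 46 + 41  ⟹  41 = (1)·271 + (-5)·46
46 = 1 × 41 + 5  ⟹  5 = (-1)·271 + (6)·46
41 = 8 × 5 + 1  ⟹  1 = (9)·271 + (-53)·46
So (-53)·46 ≡ 1 (mod 271), i.e. 46^(-1) ≡ -53 ≡ 218 (mod 271).
Check: 46 × 218 = 10028 ≡ 1 (mod 271)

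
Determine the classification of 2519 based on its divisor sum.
deficient

Proper divisors of 2519: sum = 1 + 11 + 229 = 241
Since 241 < 2519, 2519 is deficient.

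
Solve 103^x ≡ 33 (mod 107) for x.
46

Baby-step giant-step with step n = ⌈√107⌉ = 11.
Baby steps 103^j mod 107 (j:value) for j=0..10: 0:1, 1:103, 2:16, 3:43, 4:42, 5:46, 6:30, 7:94, 8:52, 9:6, 10:83.
Giant-step multiplier: 103^(-11) ≡ 103^(106-11) = 103^95 ≡ 68 (mod 107).
Giant steps γ_i = 33·68^i mod 107: γ_0=33, γ_1=104, γ_2=10, γ_3=38, γ_4=16 (in table at j=2).
x = i·n + j = 4·11 + 2 = 46.
Check: 103^46 ≡ 33 (mod 107).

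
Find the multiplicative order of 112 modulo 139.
23

139 is prime, so ord(112) divides φ(139) = 138.
Divisors of 138: 1, 2, 3, 6, 23, 46, 69, 138.
Repeated squaring: 112^1 ≡ 112, 112^2 ≡ 34, 112^4 ≡ 44, 112^8 ≡ 129, 112^16 ≡ 100, 112^32 ≡ 131, 112^64 ≡ 64, 112^128 ≡ 65 (mod 139).
Test 112^d mod 139 for each divisor d in increasing order:
112^1 ≡ 112
112^2 ≡ 34
112^3 = 112^2·112^1 ≡ 55
112^6 = 112^4·112^2 ≡ 106
112^23 = 112^16·112^4·112^2·112^1 ≡ 1  ← first divisor giving 1
The order is 23.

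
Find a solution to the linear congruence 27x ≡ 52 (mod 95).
x ≡ 16 (mod 95)

gcd(27, 95) = 1, which divides 52, so solutions exist.
Find 27^(-1) mod 95 by the extended Euclidean algorithm:
95 = 3 × 27 + 14  ⟹  14 = (1)·95 + (-3)·27
27 = 1 × 14 + 13  ⟹  13 = (-1)·95 + (4)·27
14 = 1 × 13 + 1  ⟹  1 = (2)·95 + (-7)·27
So (-7)·27 ≡ 1 (mod 95), i.e. 27^(-1) ≡ -7 ≡ 88 (mod 95).
x ≡ 88 × 52 = 4576 ≡ 16 (mod 95).
Check: 27 × 16 = 432 ≡ 52 (mod 95).
Unique solution: x ≡ 16 (mod 95)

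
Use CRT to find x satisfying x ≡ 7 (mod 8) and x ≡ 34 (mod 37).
71

Using Chinese Remainder Theorem:
M = 8 × 37 = 296
M1 = 37, M2 = 8
y1 = 37^(-1) mod 8 = 5
y2 = 8^(-1) mod 37 = 14
x = (7×37×5 + 34×8×14) mod 296 = 71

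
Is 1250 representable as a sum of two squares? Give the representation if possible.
5² + 35² (a=5, b=35)

Factorization: 1250 = 2 × 5^4
By Fermat: n is sum of two squares iff every prime p ≡ 3 (mod 4) appears to even power.
All primes ≡ 3 (mod 4) appear to even power.
Search a = 0, 1, 2, … for 1250 - a² a perfect square: first hit at a = 5: 1250 - 25 = 1225 = 35².
1250 = 5² + 35² = 25 + 1225 ✓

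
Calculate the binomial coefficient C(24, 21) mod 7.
1

Using Lucas' theorem:
Write n=24 and k=21 in base 7:
n in base 7: [3, 3]
k in base 7: [3, 0]
C(24,21) mod 7 = ∏ C(n_i, k_i) mod 7
Digit binomials (mod 7): C(3,3) = 1; C(3,0) = 1
Product: 1 × 1 = 1 ≡ 1 (mod 7)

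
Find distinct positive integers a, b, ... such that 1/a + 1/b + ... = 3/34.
1/12 + 1/204

Greedy algorithm:
3/34: ceiling(34/3) = 12, use 1/12
1/204: ceiling(204/1) = 204, use 1/204
Result: 3/34 = 1/12 + 1/204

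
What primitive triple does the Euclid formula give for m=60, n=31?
(2639, 3720, 4561)

Euclid's formula: a = m² - n², b = 2mn, c = m² + n²
m = 60, n = 31
a = 60² - 31² = 3600 - 961 = 2639
b = 2 × 60 × 31 = 3720
c = 60² + 31² = 3600 + 961 = 4561
Verification: 2639² + 3720² = 6964321 + 13838400 = 20802721 = 4561² ✓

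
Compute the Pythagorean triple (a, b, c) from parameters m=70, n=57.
(1651, 7980, 8149)

Euclid's formula: a = m² - n², b = 2mn, c = m² + n²
m = 70, n = 57
a = 70² - 57² = 4900 - 3249 = 1651
b = 2 × 70 × 57 = 7980
c = 70² + 57² = 4900 + 3249 = 8149
Verification: 1651² + 7980² = 2725801 + 63680400 = 66406201 = 8149² ✓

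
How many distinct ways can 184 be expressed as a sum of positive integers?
980462880430

p(n) counts ways to write n as a sum of positive integers (order ignored).
Euler's pentagonal recurrence: p(k) = p(k-1) + p(k-2) - p(k-5) - p(k-7) + p(k-12) + p(k-15) - ... (offsets j(3j∓1)/2, signs ++--, p(0)=1, p(<0)=0).
DP table for k = 0..183: p(0)=1, p(1)=1, p(2)=2, p(3)=3, p(4)=5, p(5)=7, p(6)=11, p(7)=15, p(8)=22, p(9)=30, p(10)=42, p(11)=56, p(12)=77, p(13)=101, p(14)=135, p(15)=176, p(16)=231, p(17)=297, p(18)=385, p(19)=490, p(20)=627, p(21)=792, p(22)=1002, p(23)=1255, p(24)=1575, p(25)=1958, p(26)=2436, p(27)=3010, p(28)=3718, p(29)=4565, p(30)=5604, p(31)=6842, p(32)=8349, p(33)=10143, p(34)=12310, p(35)=14883, p(36)=17977, p(37)=21637, p(38)=26015, p(39)=31185, p(40)=37338, p(41)=44583, p(42)=53174, p(43)=63261, p(44)=75175, p(45)=89134, p(46)=105558, p(47)=124754, p(48)=147273, p(49)=173525, p(50)=204226, p(51)=239943, p(52)=281589, p(53)=329931, p(54)=386155, p(55)=451276, p(56)=526823, p(57)=614154, p(58)=715220, p(59)=831820, p(60)=966467, p(61)=1121505, p(62)=1300156, p(63)=1505499, p(64)=1741630, p(65)=2012558, p(66)=2323520, p(67)=2679689, p(68)=3087735, p(69)=3554345, p(70)=4087968, p(71)=4697205, p(72)=5392783, p(73)=6185689, p(74)=7089500, p(75)=8118264, p(76)=9289091, p(77)=10619863, p(78)=12132164, p(79)=13848650, p(80)=15796476, p(81)=18004327, p(82)=20506255, p(83)=23338469, p(84)=26543660, p(85)=30167357, p(86)=34262962, p(87)=38887673, p(88)=44108109, p(89)=49995925, p(90)=56634173, p(91)=64112359, p(92)=72533807, p(93)=82010177, p(94)=92669720, p(95)=104651419, p(96)=118114304, p(97)=133230930, p(98)=150198136, p(99)=169229875, p(100)=190569292, p(101)=214481126, p(102)=241265379, p(103)=271248950, p(104)=304801365, p(105)=342325709, p(106)=384276336, p(107)=431149389, p(108)=483502844, p(109)=541946240, p(110)=607163746, p(111)=679903203, p(112)=761002156, p(113)=851376628, p(114)=952050665, p(115)=1064144451, p(116)=1188908248, p(117)=1327710076, p(118)=1482074143, p(119)=1653668665, p(120)=1844349560, p(121)=2056148051, p(122)=2291320912, p(123)=2552338241, p(124)=2841940500, p(125)=3163127352, p(126)=3519222692, p(127)=3913864295, p(128)=4351078600, p(129)=4835271870, p(130)=5371315400, p(131)=5964539504, p(132)=6620830889, p(133)=7346629512, p(134)=8149040695, p(135)=9035836076, p(136)=10015581680, p(137)=11097645016, p(138)=12292341831, p(139)=13610949895, p(140)=15065878135, p(141)=16670689208, p(142)=18440293320, p(143)=20390982757, p(144)=22540654445, p(145)=24908858009, p(146)=27517052599, p(147)=30388671978, p(148)=33549419497, p(149)=37027355200, p(150)=40853235313, p(151)=45060624582, p(152)=49686288421, p(153)=54770336324, p(154)=60356673280, p(155)=66493182097, p(156)=73232243759, p(157)=80630964769, p(158)=88751778802, p(159)=97662728555, p(160)=107438159466, p(161)=118159068427, p(162)=129913904637, p(163)=142798995930, p(164)=156919475295, p(165)=172389800255, p(166)=189334822579, p(167)=207890420102, p(168)=228204732751, p(169)=250438925115, p(170)=274768617130, p(171)=301384802048, p(172)=330495499613, p(173)=362326859895, p(174)=397125074750, p(175)=435157697830, p(176)=476715857290, p(177)=522115831195, p(178)=571701605655, p(179)=625846753120, p(180)=684957390936, p(181)=749474411781, p(182)=819876908323, p(183)=896684817527.
Final step: p(184) = p(183) + p(182) - p(179) - p(177) + p(172) + p(169) - p(162) - p(158) + p(149) + p(144) - p(133) - p(127) + p(114) + p(107) - p(92) - p(84) + p(67) + p(58) - p(39) - p(29) + p(8)
= 896684817527 + 819876908323 - 625846753120 - 522115831195 + 330495499613 + 250438925115 - 129913904637 - 88751778802 + 37027355200 + 22540654445 - 7346629512 - 3913864295 + 952050665 + 431149389 - 72533807 - 26543660 + 2679689 + 715220 - 31185 - 4565 + 22
= 980462880430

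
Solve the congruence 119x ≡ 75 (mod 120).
x ≡ 45 (mod 120)

gcd(119, 120) = 1, which divides 75, so solutions exist.
Find 119^(-1) mod 120 by the extended Euclidean algorithm:
120 = 1 × 119 + 1  ⟹  1 = (1)·120 + (-1)·119
So (-1)·119 ≡ 1 (mod 120), i.e. 119^(-1) ≡ -1 ≡ 119 (mod 120).
x ≡ 119 × 75 = 8925 ≡ 45 (mod 120).
Check: 119 × 45 = 5355 ≡ 75 (mod 120).
Unique solution: x ≡ 45 (mod 120)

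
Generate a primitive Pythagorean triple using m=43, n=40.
(249, 3440, 3449)

Euclid's formula: a = m² - n², b = 2mn, c = m² + n²
m = 43, n = 40
a = 43² - 40² = 1849 - 1600 = 249
b = 2 × 43 × 40 = 3440
c = 43² + 40² = 1849 + 1600 = 3449
Verification: 249² + 3440² = 62001 + 11833600 = 11895601 = 3449² ✓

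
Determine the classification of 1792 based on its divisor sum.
abundant

Proper divisors of 1792: sum = 1 + 2 + 4 + 7 + 8 + 14 + 16 + 28 + ... + 224 + 256 + 448 + 896 (17 divisors) = 2296
Since 2296 > 1792, 1792 is abundant.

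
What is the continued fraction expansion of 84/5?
[16; 1, 4]

Euclidean algorithm steps:
84 = 16 × 5 + 4
5 = 1 × 4 + 1
4 = 4 × 1 + 0
Continued fraction: [16; 1, 4]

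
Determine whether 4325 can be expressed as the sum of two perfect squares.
10² + 65² (a=10, b=65)

Factorization: 4325 = 5^2 × 173
By Fermat: n is sum of two squares iff every prime p ≡ 3 (mod 4) appears to even power.
All primes ≡ 3 (mod 4) appear to even power.
Search a = 0, 1, 2, … for 4325 - a² a perfect square: first hit at a = 10: 4325 - 100 = 4225 = 65².
4325 = 10² + 65² = 100 + 4225 ✓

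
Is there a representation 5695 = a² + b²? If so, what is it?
Not possible

Factorization: 5695 = 5 × 17 × 67
By Fermat: n is sum of two squares iff every prime p ≡ 3 (mod 4) appears to even power.
Prime(s) ≡ 3 (mod 4) with odd exponent: [(67, 1)]
Therefore 5695 cannot be expressed as a² + b².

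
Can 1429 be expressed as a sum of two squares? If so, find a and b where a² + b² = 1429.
23² + 30² (a=23, b=30)

Factorization: 1429 = 1429
By Fermat: n is sum of two squares iff every prime p ≡ 3 (mod 4) appears to even power.
All primes ≡ 3 (mod 4) appear to even power.
Search a = 0, 1, 2, … for 1429 - a² a perfect square: first hit at a = 23: 1429 - 529 = 900 = 30².
1429 = 23² + 30² = 529 + 900 ✓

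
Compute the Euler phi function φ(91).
72

91 = 7 × 13
φ(n) = n × ∏(1 - 1/p) for each prime p dividing n
φ(91) = 91 × (1 - 1/7) × (1 - 1/13) = 72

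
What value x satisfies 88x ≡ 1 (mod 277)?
85

gcd(88, 277) = 1, so the inverse exists.
Extended Euclidean algorithm on (277, 88):
277 = 3 × 88 + 13  ⟹  13 = (1)·277 + (-3)·88
88 = 6 × 13 + 10  ⟹  10 = (-6)·277 + (19)·88
13 = 1 × 10 + 3  ⟹  3 = (7)·277 + (-22)·88
10 = 3 × 3 + 1  ⟹  1 = (-27)·277 + (85)·88
So (85)·88 ≡ 1 (mod 277), i.e. 88^(-1) ≡ 85 (mod 277).
Check: 88 × 85 = 7480 ≡ 1 (mod 277)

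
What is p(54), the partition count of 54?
386155

p(n) counts ways to write n as a sum of positive integers (order ignored).
Euler's pentagonal recurrence: p(k) = p(k-1) + p(k-2) - p(k-5) - p(k-7) + p(k-12) + p(k-15) - ... (offsets j(3j∓1)/2, signs ++--, p(0)=1, p(<0)=0).
DP table for k = 0..53: p(0)=1, p(1)=1, p(2)=2, p(3)=3, p(4)=5, p(5)=7, p(6)=11, p(7)=15, p(8)=22, p(9)=30, p(10)=42, p(11)=56, p(12)=77, p(13)=101, p(14)=135, p(15)=176, p(16)=231, p(17)=297, p(18)=385, p(19)=490, p(20)=627, p(21)=792, p(22)=1002, p(23)=1255, p(24)=1575, p(25)=1958, p(26)=2436, p(27)=3010, p(28)=3718, p(29)=4565, p(30)=5604, p(31)=6842, p(32)=8349, p(33)=10143, p(34)=12310, p(35)=14883, p(36)=17977, p(37)=21637, p(38)=26015, p(39)=31185, p(40)=37338, p(41)=44583, p(42)=53174, p(43)=63261, p(44)=75175, p(45)=89134, p(46)=105558, p(47)=124754, p(48)=147273, p(49)=173525, p(50)=204226, p(51)=239943, p(52)=281589, p(53)=329931.
Final step: p(54) = p(53) + p(52) - p(49) - p(47) + p(42) + p(39) - p(32) - p(28) + p(19) + p(14) - p(3)
= 329931 + 281589 - 173525 - 124754 + 53174 + 31185 - 8349 - 3718 + 490 + 135 - 3
= 386155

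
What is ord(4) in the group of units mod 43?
7

43 is prime, so ord(4) divides φ(43) = 42.
Divisors of 42: 1, 2, 3, 6, 7, 14, 21, 42.
Repeated squaring: 4^1 ≡ 4, 4^2 ≡ 16, 4^4 ≡ 41, 4^8 ≡ 4, 4^16 ≡ 16, 4^32 ≡ 41 (mod 43).
Test 4^d mod 43 for each divisor d in increasing order:
4^1 ≡ 4
4^2 ≡ 16
4^3 = 4^2·4^1 ≡ 21
4^6 = 4^4·4^2 ≡ 11
4^7 = 4^4·4^2·4^1 ≡ 1  ← first divisor giving 1
The order is 7.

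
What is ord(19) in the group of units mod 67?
33

67 is prime, so ord(19) divides φ(67) = 66.
Divisors of 66: 1, 2, 3, 6, 11, 22, 33, 66.
Repeated squaring: 19^1 ≡ 19, 19^2 ≡ 26, 19^4 ≡ 6, 19^8 ≡ 36, 19^16 ≡ 23, 19^32 ≡ 60, 19^64 ≡ 49 (mod 67).
Test 19^d mod 67 for each divisor d in increasing order:
19^1 ≡ 19
19^2 ≡ 26
19^3 = 19^2·19^1 ≡ 25
19^6 = 19^4·19^2 ≡ 22
19^11 = 19^8·19^2·19^1 ≡ 29
19^22 = 19^16·19^4·19^2 ≡ 37
19^33 = 19^32·19^1 ≡ 1  ← first divisor giving 1
The order is 33.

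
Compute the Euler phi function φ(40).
16

40 = 2^3 × 5
φ(n) = n × ∏(1 - 1/p) for each prime p dividing n
φ(40) = 40 × (1 - 1/2) × (1 - 1/5) = 16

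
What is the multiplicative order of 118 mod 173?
43

173 is prime, so ord(118) divides φ(173) = 172.
Divisors of 172: 1, 2, 4, 43, 86, 172.
Repeated squaring: 118^1 ≡ 118, 118^2 ≡ 84, 118^4 ≡ 136, 118^8 ≡ 158, 118^16 ≡ 52, 118^32 ≡ 109, 118^64 ≡ 117, 118^128 ≡ 22 (mod 173).
Test 118^d mod 173 for each divisor d in increasing order:
118^1 ≡ 118
118^2 ≡ 84
118^4 ≡ 136
118^43 = 118^32·118^8·118^2·118^1 ≡ 1  ← first divisor giving 1
The order is 43.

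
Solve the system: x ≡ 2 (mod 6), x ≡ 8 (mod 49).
8

Using Chinese Remainder Theorem:
M = 6 × 49 = 294
M1 = 49, M2 = 6
y1 = 49^(-1) mod 6 = 1
y2 = 6^(-1) mod 49 = 41
x = (2×49×1 + 8×6×41) mod 294 = 8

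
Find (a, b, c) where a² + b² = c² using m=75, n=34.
(4469, 5100, 6781)

Euclid's formula: a = m² - n², b = 2mn, c = m² + n²
m = 75, n = 34
a = 75² - 34² = 5625 - 1156 = 4469
b = 2 × 75 × 34 = 5100
c = 75² + 34² = 5625 + 1156 = 6781
Verification: 4469² + 5100² = 19971961 + 26010000 = 45981961 = 6781² ✓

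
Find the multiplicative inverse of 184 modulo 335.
264

gcd(184, 335) = 1, so the inverse exists.
Extended Euclidean algorithm on (335, 184):
335 = 1 × 184 + 151  ⟹  151 = (1)·335 + (-1)·184
184 = 1 × 151 + 33  ⟹  33 = (-1)·335 + (2)·184
151 = 4 × 33 + 19  ⟹  19 = (5)·335 + (-9)·184
33 = 1 × 19 + 14  ⟹  14 = (-6)·335 + (11)·184
19 = 1 × 14 + 5  ⟹  5 = (11)·335 + (-20)·184
14 = 2 × 5 + 4  ⟹  4 = (-28)·335 + (51)·184
5 = 1 × 4 + 1  ⟹  1 = (39)·335 + (-71)·184
So (-71)·184 ≡ 1 (mod 335), i.e. 184^(-1) ≡ -71 ≡ 264 (mod 335).
Check: 184 × 264 = 48576 ≡ 1 (mod 335)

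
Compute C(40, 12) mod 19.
0

Using Lucas' theorem:
Write n=40 and k=12 in base 19:
n in base 19: [2, 2]
k in base 19: [0, 12]
C(40,12) mod 19 = ∏ C(n_i, k_i) mod 19
Digit binomials (mod 19): C(2,0) = 1; C(2,12) = 0 (k_i > n_i)
Product: 1 × 0 = 0 ≡ 0 (mod 19)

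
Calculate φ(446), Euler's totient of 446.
222

446 = 2 × 223
φ(n) = n × ∏(1 - 1/p) for each prime p dividing n
φ(446) = 446 × (1 - 1/2) × (1 - 1/223) = 222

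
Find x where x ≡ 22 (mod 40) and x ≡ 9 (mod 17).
502

Using Chinese Remainder Theorem:
M = 40 × 17 = 680
M1 = 17, M2 = 40
y1 = 17^(-1) mod 40 = 33
y2 = 40^(-1) mod 17 = 3
x = (22×17×33 + 9×40×3) mod 680 = 502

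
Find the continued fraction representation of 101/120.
[0; 1, 5, 3, 6]

Euclidean algorithm steps:
101 = 0 × 120 + 101
120 = 1 × 101 + 19
101 = 5 × 19 + 6
19 = 3 × 6 + 1
6 = 6 × 1 + 0
Continued fraction: [0; 1, 5, 3, 6]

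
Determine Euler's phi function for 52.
24

52 = 2^2 × 13
φ(n) = n × ∏(1 - 1/p) for each prime p dividing n
φ(52) = 52 × (1 - 1/2) × (1 - 1/13) = 24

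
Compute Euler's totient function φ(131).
130

131 = 131
φ(n) = n × ∏(1 - 1/p) for each prime p dividing n
φ(131) = 131 × (1 - 1/131) = 130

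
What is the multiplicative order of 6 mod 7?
2

7 is prime, so ord(6) divides φ(7) = 6.
Divisors of 6: 1, 2, 3, 6.
Repeated squaring: 6^1 ≡ 6, 6^2 ≡ 1, 6^4 ≡ 1 (mod 7).
Test 6^d mod 7 for each divisor d in increasing order:
6^1 ≡ 6
6^2 ≡ 1  ← first divisor giving 1
The order is 2.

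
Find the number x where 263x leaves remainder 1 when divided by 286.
87

gcd(263, 286) = 1, so the inverse exists.
Extended Euclidean algorithm on (286, 263):
286 = 1 × 263 + 23  ⟹  23 = (1)·286 + (-1)·263
263 = 11 × 23 + 10  ⟹  10 = (-11)·286 + (12)·263
23 = 2 × 10 + 3  ⟹  3 = (23)·286 + (-25)·263
10 = 3 × 3 + 1  ⟹  1 = (-80)·286 + (87)·263
So (87)·263 ≡ 1 (mod 286), i.e. 263^(-1) ≡ 87 (mod 286).
Check: 263 × 87 = 22881 ≡ 1 (mod 286)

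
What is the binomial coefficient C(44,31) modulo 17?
0

Using Lucas' theorem:
Write n=44 and k=31 in base 17:
n in base 17: [2, 10]
k in base 17: [1, 14]
C(44,31) mod 17 = ∏ C(n_i, k_i) mod 17
Digit binomials (mod 17): C(2,1) = 2; C(10,14) = 0 (k_i > n_i)
Product: 2 × 0 = 0 ≡ 0 (mod 17)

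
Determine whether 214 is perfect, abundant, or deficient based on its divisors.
deficient

Proper divisors of 214: sum = 1 + 2 + 107 = 110
Since 110 < 214, 214 is deficient.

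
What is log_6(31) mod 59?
51

Baby-step giant-step with step n = ⌈√59⌉ = 8.
Baby steps 6^j mod 59 (j:value) for j=0..7: 0:1, 1:6, 2:36, 3:39, 4:57, 5:47, 6:46, 7:40.
Giant-step multiplier: 6^(-8) ≡ 6^(58-8) = 6^50 ≡ 15 (mod 59).
Giant steps γ_i = 31·15^i mod 59: γ_0=31, γ_1=52, γ_2=13, γ_3=18, γ_4=34, γ_5=38, γ_6=39 (in table at j=3).
x = i·n + j = 6·8 + 3 = 51.
Check: 6^51 ≡ 31 (mod 59).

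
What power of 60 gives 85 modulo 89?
52

Baby-step giant-step with step n = ⌈√89⌉ = 10.
Baby steps 60^j mod 89 (j:value) for j=0..9: 0:1, 1:60, 2:40, 3:86, 4:87, 5:58, 6:9, 7:6, 8:4, 9:62.
Giant-step multiplier: 60^(-10) ≡ 60^(88-10) = 60^78 ≡ 84 (mod 89).
Giant steps γ_i = 85·84^i mod 89: γ_0=85, γ_1=20, γ_2=78, γ_3=55, γ_4=81, γ_5=40 (in table at j=2).
x = i·n + j = 5·10 + 2 = 52.
Check: 60^52 ≡ 85 (mod 89).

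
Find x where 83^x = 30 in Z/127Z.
122

Baby-step giant-step with step n = ⌈√127⌉ = 12.
Baby steps 83^j mod 127 (j:value) for j=0..11: 0:1, 1:83, 2:31, 3:33, 4:72, 5:7, 6:73, 7:90, 8:104, 9:123, 10:49, 11:3.
Giant-step multiplier: 83^(-12) ≡ 83^(126-12) = 83^114 ≡ 76 (mod 127).
Giant steps γ_i = 30·76^i mod 127: γ_0=30, γ_1=121, γ_2=52, γ_3=15, γ_4=124, γ_5=26, γ_6=71, γ_7=62, γ_8=13, γ_9=99, γ_10=31 (in table at j=2).
x = i·n + j = 10·12 + 2 = 122.
Check: 83^122 ≡ 30 (mod 127).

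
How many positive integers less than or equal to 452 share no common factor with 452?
224

452 = 2^2 × 113
φ(n) = n × ∏(1 - 1/p) for each prime p dividing n
φ(452) = 452 × (1 - 1/2) × (1 - 1/113) = 224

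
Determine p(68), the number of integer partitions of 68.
3087735

p(n) counts ways to write n as a sum of positive integers (order ignored).
Euler's pentagonal recurrence: p(k) = p(k-1) + p(k-2) - p(k-5) - p(k-7) + p(k-12) + p(k-15) - ... (offsets j(3j∓1)/2, signs ++--, p(0)=1, p(<0)=0).
DP table for k = 0..67: p(0)=1, p(1)=1, p(2)=2, p(3)=3, p(4)=5, p(5)=7, p(6)=11, p(7)=15, p(8)=22, p(9)=30, p(10)=42, p(11)=56, p(12)=77, p(13)=101, p(14)=135, p(15)=176, p(16)=231, p(17)=297, p(18)=385, p(19)=490, p(20)=627, p(21)=792, p(22)=1002, p(23)=1255, p(24)=1575, p(25)=1958, p(26)=2436, p(27)=3010, p(28)=3718, p(29)=4565, p(30)=5604, p(31)=6842, p(32)=8349, p(33)=10143, p(34)=12310, p(35)=14883, p(36)=17977, p(37)=21637, p(38)=26015, p(39)=31185, p(40)=37338, p(41)=44583, p(42)=53174, p(43)=63261, p(44)=75175, p(45)=89134, p(46)=105558, p(47)=124754, p(48)=147273, p(49)=173525, p(50)=204226, p(51)=239943, p(52)=281589, p(53)=329931, p(54)=386155, p(55)=451276, p(56)=526823, p(57)=614154, p(58)=715220, p(59)=831820, p(60)=966467, p(61)=1121505, p(62)=1300156, p(63)=1505499, p(64)=1741630, p(65)=2012558, p(66)=2323520, p(67)=2679689.
Final step: p(68) = p(67) + p(66) - p(63) - p(61) + p(56) + p(53) - p(46) - p(42) + p(33) + p(28) - p(17) - p(11)
= 2679689 + 2323520 - 1505499 - 1121505 + 526823 + 329931 - 105558 - 53174 + 10143 + 3718 - 297 - 56
= 3087735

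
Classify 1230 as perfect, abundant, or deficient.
abundant

Proper divisors of 1230: sum = 1 + 2 + 3 + 5 + 6 + 10 + 15 + 30 + 41 + 82 + 123 + 205 + 246 + 410 + 615 = 1794
Since 1794 > 1230, 1230 is abundant.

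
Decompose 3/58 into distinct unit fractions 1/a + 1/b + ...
1/20 + 1/580

Greedy algorithm:
3/58: ceiling(58/3) = 20, use 1/20
1/580: ceiling(580/1) = 580, use 1/580
Result: 3/58 = 1/20 + 1/580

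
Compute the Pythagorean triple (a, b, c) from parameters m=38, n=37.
(75, 2812, 2813)

Euclid's formula: a = m² - n², b = 2mn, c = m² + n²
m = 38, n = 37
a = 38² - 37² = 1444 - 1369 = 75
b = 2 × 38 × 37 = 2812
c = 38² + 37² = 1444 + 1369 = 2813
Verification: 75² + 2812² = 5625 + 7907344 = 7912969 = 2813² ✓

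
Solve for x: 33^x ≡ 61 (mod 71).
27

Baby-step giant-step with step n = ⌈√71⌉ = 9.
Baby steps 33^j mod 71 (j:value) for j=0..8: 0:1, 1:33, 2:24, 3:11, 4:8, 5:51, 6:50, 7:17, 8:64.
Giant-step multiplier: 33^(-9) ≡ 33^(70-9) = 33^61 ≡ 67 (mod 71).
Giant steps γ_i = 61·67^i mod 71: γ_0=61, γ_1=40, γ_2=53, γ_3=1 (in table at j=0).
x = i·n + j = 3·9 + 0 = 27.
Check: 33^27 ≡ 61 (mod 71).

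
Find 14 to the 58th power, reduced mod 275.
181

Repeated squaring. Binary of 58 = 111010.
14^1 ≡ 14 (mod 275); 14^2 ≡ 196 (mod 275); 14^4 ≡ 191 (mod 275); 14^8 ≡ 181 (mod 275); 14^16 ≡ 36 (mod 275); 14^32 ≡ 196 (mod 275)
14^58 = 14^2 × 14^8 × 14^16 × 14^32 ≡ 181 (mod 275)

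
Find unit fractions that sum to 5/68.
1/14 + 1/476

Greedy algorithm:
5/68: ceiling(68/5) = 14, use 1/14
1/476: ceiling(476/1) = 476, use 1/476
Result: 5/68 = 1/14 + 1/476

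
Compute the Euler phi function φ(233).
232

233 = 233
φ(n) = n × ∏(1 - 1/p) for each prime p dividing n
φ(233) = 233 × (1 - 1/233) = 232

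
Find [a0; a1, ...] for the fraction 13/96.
[0; 7, 2, 1, 1, 2]

Euclidean algorithm steps:
13 = 0 × 96 + 13
96 = 7 × 13 + 5
13 = 2 × 5 + 3
5 = 1 × 3 + 2
3 = 1 × 2 + 1
2 = 2 × 1 + 0
Continued fraction: [0; 7, 2, 1, 1, 2]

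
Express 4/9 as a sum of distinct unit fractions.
1/3 + 1/9

Greedy algorithm:
4/9: ceiling(9/4) = 3, use 1/3
1/9: ceiling(9/1) = 9, use 1/9
Result: 4/9 = 1/3 + 1/9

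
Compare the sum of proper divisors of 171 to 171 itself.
deficient

Proper divisors of 171: sum = 1 + 3 + 9 + 19 + 57 = 89
Since 89 < 171, 171 is deficient.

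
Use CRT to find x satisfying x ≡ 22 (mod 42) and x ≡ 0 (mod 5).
190

Using Chinese Remainder Theorem:
M = 42 × 5 = 210
M1 = 5, M2 = 42
y1 = 5^(-1) mod 42 = 17
y2 = 42^(-1) mod 5 = 3
x = (22×5×17 + 0×42×3) mod 210 = 190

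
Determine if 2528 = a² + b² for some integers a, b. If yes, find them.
Not possible

Factorization: 2528 = 2^5 × 79
By Fermat: n is sum of two squares iff every prime p ≡ 3 (mod 4) appears to even power.
Prime(s) ≡ 3 (mod 4) with odd exponent: [(79, 1)]
Therefore 2528 cannot be expressed as a² + b².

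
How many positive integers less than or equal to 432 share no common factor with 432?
144

432 = 2^4 × 3^3
φ(n) = n × ∏(1 - 1/p) for each prime p dividing n
φ(432) = 432 × (1 - 1/2) × (1 - 1/3) = 144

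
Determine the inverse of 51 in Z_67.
46

gcd(51, 67) = 1, so the inverse exists.
Extended Euclidean algorithm on (67, 51):
67 = 1 × 51 + 16  ⟹  16 = (1)·67 + (-1)·51
51 = 3 × 16 + 3  ⟹  3 = (-3)·67 + (4)·51
16 = 5 × 3 + 1  ⟹  1 = (16)·67 + (-21)·51
So (-21)·51 ≡ 1 (mod 67), i.e. 51^(-1) ≡ -21 ≡ 46 (mod 67).
Check: 51 × 46 = 2346 ≡ 1 (mod 67)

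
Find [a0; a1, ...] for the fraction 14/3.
[4; 1, 2]

Euclidean algorithm steps:
14 = 4 × 3 + 2
3 = 1 × 2 + 1
2 = 2 × 1 + 0
Continued fraction: [4; 1, 2]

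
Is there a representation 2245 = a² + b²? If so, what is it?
6² + 47² (a=6, b=47)

Factorization: 2245 = 5 × 449
By Fermat: n is sum of two squares iff every prime p ≡ 3 (mod 4) appears to even power.
All primes ≡ 3 (mod 4) appear to even power.
Search a = 0, 1, 2, … for 2245 - a² a perfect square: first hit at a = 6: 2245 - 36 = 2209 = 47².
2245 = 6² + 47² = 36 + 2209 ✓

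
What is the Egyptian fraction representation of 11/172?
1/16 + 1/688

Greedy algorithm:
11/172: ceiling(172/11) = 16, use 1/16
1/688: ceiling(688/1) = 688, use 1/688
Result: 11/172 = 1/16 + 1/688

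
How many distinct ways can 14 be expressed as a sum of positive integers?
135

p(n) counts ways to write n as a sum of positive integers (order ignored).
Euler's pentagonal recurrence: p(k) = p(k-1) + p(k-2) - p(k-5) - p(k-7) + p(k-12) + p(k-15) - ... (offsets j(3j∓1)/2, signs ++--, p(0)=1, p(<0)=0).
DP table for k = 0..13: p(0)=1, p(1)=1, p(2)=2, p(3)=3, p(4)=5, p(5)=7, p(6)=11, p(7)=15, p(8)=22, p(9)=30, p(10)=42, p(11)=56, p(12)=77, p(13)=101.
Final step: p(14) = p(13) + p(12) - p(9) - p(7) + p(2)
= 101 + 77 - 30 - 15 + 2
= 135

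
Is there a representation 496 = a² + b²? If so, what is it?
Not possible

Factorization: 496 = 2^4 × 31
By Fermat: n is sum of two squares iff every prime p ≡ 3 (mod 4) appears to even power.
Prime(s) ≡ 3 (mod 4) with odd exponent: [(31, 1)]
Therefore 496 cannot be expressed as a² + b².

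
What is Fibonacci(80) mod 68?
21

Matrix identity: Q^n = [[F_(n+1), F_n], [F_n, F_(n-1)]] with Q = [[1,1],[1,0]].
n = 80 = 1010000₂. Square-and-multiply, entries mod 68:
Q^1 = [[1,1],[1,0]]
Q^2 = (Q^1)² = [[2,1],[1,1]]
Q^5 = (Q^2)²·Q = [[8,5],[5,3]]
Q^10 = (Q^5)² = [[21,55],[55,34]]
Q^20 = (Q^10)² = [[66,33],[33,33]]
Q^40 = (Q^20)² = [[5,3],[3,2]]
Q^80 = (Q^40)² = [[34,21],[21,13]]
F_80 mod 68 = Q^80[0][1] = 21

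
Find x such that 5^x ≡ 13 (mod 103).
72

Baby-step giant-step with step n = ⌈√103⌉ = 11.
Baby steps 5^j mod 103 (j:value) for j=0..10: 0:1, 1:5, 2:25, 3:22, 4:7, 5:35, 6:72, 7:51, 8:49, 9:39, 10:92.
Giant-step multiplier: 5^(-11) ≡ 5^(102-11) = 5^91 ≡ 88 (mod 103).
Giant steps γ_i = 13·88^i mod 103: γ_0=13, γ_1=11, γ_2=41, γ_3=3, γ_4=58, γ_5=57, γ_6=72 (in table at j=6).
x = i·n + j = 6·11 + 6 = 72.
Check: 5^72 ≡ 13 (mod 103).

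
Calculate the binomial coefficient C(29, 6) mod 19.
1

Using Lucas' theorem:
Write n=29 and k=6 in base 19:
n in base 19: [1, 10]
k in base 19: [0, 6]
C(29,6) mod 19 = ∏ C(n_i, k_i) mod 19
Digit binomials (mod 19): C(1,0) = 1; C(10,6) = 210 ≡ 1
Product: 1 × 1 = 1 ≡ 1 (mod 19)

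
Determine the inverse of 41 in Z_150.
11

gcd(41, 150) = 1, so the inverse exists.
Extended Euclidean algorithm on (150, 41):
150 = 3 × 41 + 27  ⟹  27 = (1)·150 + (-3)·41
41 = 1 × 27 + 14  ⟹  14 = (-1)·150 + (4)·41
27 = 1 × 14 + 13  ⟹  13 = (2)·150 + (-7)·41
14 = 1 × 13 + 1  ⟹  1 = (-3)·150 + (11)·41
So (11)·41 ≡ 1 (mod 150), i.e. 41^(-1) ≡ 11 (mod 150).
Check: 41 × 11 = 451 ≡ 1 (mod 150)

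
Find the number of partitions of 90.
56634173

p(n) counts ways to write n as a sum of positive integers (order ignored).
Euler's pentagonal recurrence: p(k) = p(k-1) + p(k-2) - p(k-5) - p(k-7) + p(k-12) + p(k-15) - ... (offsets j(3j∓1)/2, signs ++--, p(0)=1, p(<0)=0).
DP table for k = 0..89: p(0)=1, p(1)=1, p(2)=2, p(3)=3, p(4)=5, p(5)=7, p(6)=11, p(7)=15, p(8)=22, p(9)=30, p(10)=42, p(11)=56, p(12)=77, p(13)=101, p(14)=135, p(15)=176, p(16)=231, p(17)=297, p(18)=385, p(19)=490, p(20)=627, p(21)=792, p(22)=1002, p(23)=1255, p(24)=1575, p(25)=1958, p(26)=2436, p(27)=3010, p(28)=3718, p(29)=4565, p(30)=5604, p(31)=6842, p(32)=8349, p(33)=10143, p(34)=12310, p(35)=14883, p(36)=17977, p(37)=21637, p(38)=26015, p(39)=31185, p(40)=37338, p(41)=44583, p(42)=53174, p(43)=63261, p(44)=75175, p(45)=89134, p(46)=105558, p(47)=124754, p(48)=147273, p(49)=173525, p(50)=204226, p(51)=239943, p(52)=281589, p(53)=329931, p(54)=386155, p(55)=451276, p(56)=526823, p(57)=614154, p(58)=715220, p(59)=831820, p(60)=966467, p(61)=1121505, p(62)=1300156, p(63)=1505499, p(64)=1741630, p(65)=2012558, p(66)=2323520, p(67)=2679689, p(68)=3087735, p(69)=3554345, p(70)=4087968, p(71)=4697205, p(72)=5392783, p(73)=6185689, p(74)=7089500, p(75)=8118264, p(76)=9289091, p(77)=10619863, p(78)=12132164, p(79)=13848650, p(80)=15796476, p(81)=18004327, p(82)=20506255, p(83)=23338469, p(84)=26543660, p(85)=30167357, p(86)=34262962, p(87)=38887673, p(88)=44108109, p(89)=49995925.
Final step: p(90) = p(89) + p(88) - p(85) - p(83) + p(78) + p(75) - p(68) - p(64) + p(55) + p(50) - p(39) - p(33) + p(20) + p(13)
= 49995925 + 44108109 - 30167357 - 23338469 + 12132164 + 8118264 - 3087735 - 1741630 + 451276 + 204226 - 31185 - 10143 + 627 + 101
= 56634173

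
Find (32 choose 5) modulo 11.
10

Using Lucas' theorem:
Write n=32 and k=5 in base 11:
n in base 11: [2, 10]
k in base 11: [0, 5]
C(32,5) mod 11 = ∏ C(n_i, k_i) mod 11
Digit binomials (mod 11): C(2,0) = 1; C(10,5) = 252 ≡ 10
Product: 1 × 10 = 10 ≡ 10 (mod 11)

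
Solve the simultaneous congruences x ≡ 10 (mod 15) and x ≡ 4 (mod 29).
265

Using Chinese Remainder Theorem:
M = 15 × 29 = 435
M1 = 29, M2 = 15
y1 = 29^(-1) mod 15 = 14
y2 = 15^(-1) mod 29 = 2
x = (10×29×14 + 4×15×2) mod 435 = 265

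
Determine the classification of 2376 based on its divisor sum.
abundant

Proper divisors of 2376: sum = 1 + 2 + 3 + 4 + 6 + 8 + 9 + 11 + ... + 396 + 594 + 792 + 1188 (31 divisors) = 4824
Since 4824 > 2376, 2376 is abundant.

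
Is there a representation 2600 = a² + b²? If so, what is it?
10² + 50² (a=10, b=50)

Factorization: 2600 = 2^3 × 5^2 × 13
By Fermat: n is sum of two squares iff every prime p ≡ 3 (mod 4) appears to even power.
All primes ≡ 3 (mod 4) appear to even power.
Search a = 0, 1, 2, … for 2600 - a² a perfect square: first hit at a = 10: 2600 - 100 = 2500 = 50².
2600 = 10² + 50² = 100 + 2500 ✓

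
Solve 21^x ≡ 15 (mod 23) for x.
3

Baby-step giant-step with step n = ⌈√23⌉ = 5.
Baby steps 21^j mod 23 (j:value) for j=0..4: 0:1, 1:21, 2:4, 3:15, 4:16.
h = 15 is already in the table at j=3, so x = 3.
Check: 21^3 ≡ 15 (mod 23).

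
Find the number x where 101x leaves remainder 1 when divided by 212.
21

gcd(101, 212) = 1, so the inverse exists.
Extended Euclidean algorithm on (212, 101):
212 = 2 × 101 + 10  ⟹  10 = (1)·212 + (-2)·101
101 = 10 × 10 + 1  ⟹  1 = (-10)·212 + (21)·101
So (21)·101 ≡ 1 (mod 212), i.e. 101^(-1) ≡ 21 (mod 212).
Check: 101 × 21 = 2121 ≡ 1 (mod 212)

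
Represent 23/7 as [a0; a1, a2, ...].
[3; 3, 2]

Euclidean algorithm steps:
23 = 3 × 7 + 2
7 = 3 × 2 + 1
2 = 2 × 1 + 0
Continued fraction: [3; 3, 2]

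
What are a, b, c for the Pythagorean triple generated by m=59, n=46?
(1365, 5428, 5597)

Euclid's formula: a = m² - n², b = 2mn, c = m² + n²
m = 59, n = 46
a = 59² - 46² = 3481 - 2116 = 1365
b = 2 × 59 × 46 = 5428
c = 59² + 46² = 3481 + 2116 = 5597
Verification: 1365² + 5428² = 1863225 + 29463184 = 31326409 = 5597² ✓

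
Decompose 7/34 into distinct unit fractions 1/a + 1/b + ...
1/5 + 1/170

Greedy algorithm:
7/34: ceiling(34/7) = 5, use 1/5
1/170: ceiling(170/1) = 170, use 1/170
Result: 7/34 = 1/5 + 1/170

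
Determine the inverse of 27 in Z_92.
75

gcd(27, 92) = 1, so the inverse exists.
Extended Euclidean algorithm on (92, 27):
92 = 3 × 27 + 11  ⟹  11 = (1)·92 + (-3)·27
27 = 2 × 11 + 5  ⟹  5 = (-2)·92 + (7)·27
11 = 2 × 5 + 1  ⟹  1 = (5)·92 + (-17)·27
So (-17)·27 ≡ 1 (mod 92), i.e. 27^(-1) ≡ -17 ≡ 75 (mod 92).
Check: 27 × 75 = 2025 ≡ 1 (mod 92)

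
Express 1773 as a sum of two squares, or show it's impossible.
3² + 42² (a=3, b=42)

Factorization: 1773 = 3^2 × 197
By Fermat: n is sum of two squares iff every prime p ≡ 3 (mod 4) appears to even power.
All primes ≡ 3 (mod 4) appear to even power.
Search a = 0, 1, 2, … for 1773 - a² a perfect square: first hit at a = 3: 1773 - 9 = 1764 = 42².
1773 = 3² + 42² = 9 + 1764 ✓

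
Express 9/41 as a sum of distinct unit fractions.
1/5 + 1/52 + 1/3554 + 1/18942820

Greedy algorithm:
9/41: ceiling(41/9) = 5, use 1/5
4/205: ceiling(205/4) = 52, use 1/52
3/10660: ceiling(10660/3) = 3554, use 1/3554
1/18942820: ceiling(18942820/1) = 18942820, use 1/18942820
Result: 9/41 = 1/5 + 1/52 + 1/3554 + 1/18942820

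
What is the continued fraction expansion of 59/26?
[2; 3, 1, 2, 2]

Euclidean algorithm steps:
59 = 2 × 26 + 7
26 = 3 × 7 + 5
7 = 1 × 5 + 2
5 = 2 × 2 + 1
2 = 2 × 1 + 0
Continued fraction: [2; 3, 1, 2, 2]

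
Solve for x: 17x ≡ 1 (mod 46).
19

gcd(17, 46) = 1, so the inverse exists.
Extended Euclidean algorithm on (46, 17):
46 = 2 × 17 + 12  ⟹  12 = (1)·46 + (-2)·17
17 = 1 × 12 + 5  ⟹  5 = (-1)·46 + (3)·17
12 = 2 × 5 + 2  ⟹  2 = (3)·46 + (-8)·17
5 = 2 × 2 + 1  ⟹  1 = (-7)·46 + (19)·17
So (19)·17 ≡ 1 (mod 46), i.e. 17^(-1) ≡ 19 (mod 46).
Check: 17 × 19 = 323 ≡ 1 (mod 46)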